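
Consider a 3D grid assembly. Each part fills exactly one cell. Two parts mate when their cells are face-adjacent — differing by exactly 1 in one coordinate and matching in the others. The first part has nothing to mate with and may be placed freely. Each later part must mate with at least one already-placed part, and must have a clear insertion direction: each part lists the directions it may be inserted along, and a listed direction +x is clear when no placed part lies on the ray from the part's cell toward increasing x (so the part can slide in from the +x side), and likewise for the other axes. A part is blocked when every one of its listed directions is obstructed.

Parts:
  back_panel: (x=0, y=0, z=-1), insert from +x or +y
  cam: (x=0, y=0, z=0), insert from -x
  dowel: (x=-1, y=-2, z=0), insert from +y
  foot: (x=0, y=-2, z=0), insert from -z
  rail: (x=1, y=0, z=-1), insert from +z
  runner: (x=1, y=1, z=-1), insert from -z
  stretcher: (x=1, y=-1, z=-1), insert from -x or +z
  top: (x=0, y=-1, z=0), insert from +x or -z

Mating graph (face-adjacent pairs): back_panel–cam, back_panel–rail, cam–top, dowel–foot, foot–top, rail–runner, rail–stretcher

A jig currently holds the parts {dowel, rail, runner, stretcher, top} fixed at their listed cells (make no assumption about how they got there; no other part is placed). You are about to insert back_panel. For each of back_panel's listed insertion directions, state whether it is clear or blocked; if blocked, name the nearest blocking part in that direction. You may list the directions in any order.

+x: blocked by rail; +y: clear

+x: nearest on ray is rail@(1, 0, -1) ⇒ blocked
+y: ray from back_panel(0, 0, -1) has no placed part ⇒ clear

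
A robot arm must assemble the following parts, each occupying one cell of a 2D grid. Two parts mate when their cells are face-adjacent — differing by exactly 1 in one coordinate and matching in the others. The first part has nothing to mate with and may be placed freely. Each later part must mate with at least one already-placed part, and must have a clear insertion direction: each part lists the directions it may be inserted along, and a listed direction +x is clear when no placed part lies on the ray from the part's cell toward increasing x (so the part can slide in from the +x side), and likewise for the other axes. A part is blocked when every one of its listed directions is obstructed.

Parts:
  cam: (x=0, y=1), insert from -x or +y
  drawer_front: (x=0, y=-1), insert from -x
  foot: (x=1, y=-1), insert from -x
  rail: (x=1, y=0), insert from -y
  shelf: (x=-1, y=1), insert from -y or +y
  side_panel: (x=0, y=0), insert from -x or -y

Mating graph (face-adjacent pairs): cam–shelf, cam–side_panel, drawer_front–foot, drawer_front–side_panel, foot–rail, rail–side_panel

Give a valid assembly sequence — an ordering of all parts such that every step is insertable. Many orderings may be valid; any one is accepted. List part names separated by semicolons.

1. shelf@(-1, 1) [-y clear] — {shelf}
2. cam@(0, 1) [+y clear] — {cam, shelf}
3. side_panel@(0, 0) [-x clear] — {cam, shelf, side_panel}
4. rail@(1, 0) [-y clear] — {cam, rail, shelf, side_panel}
5. foot@(1, -1) [-x clear] — {cam, foot, rail, shelf, side_panel}
6. drawer_front@(0, -1) [-x clear] — {cam, drawer_front, foot, rail, shelf, side_panel}

shelf; cam; side_panel; rail; foot; drawer_front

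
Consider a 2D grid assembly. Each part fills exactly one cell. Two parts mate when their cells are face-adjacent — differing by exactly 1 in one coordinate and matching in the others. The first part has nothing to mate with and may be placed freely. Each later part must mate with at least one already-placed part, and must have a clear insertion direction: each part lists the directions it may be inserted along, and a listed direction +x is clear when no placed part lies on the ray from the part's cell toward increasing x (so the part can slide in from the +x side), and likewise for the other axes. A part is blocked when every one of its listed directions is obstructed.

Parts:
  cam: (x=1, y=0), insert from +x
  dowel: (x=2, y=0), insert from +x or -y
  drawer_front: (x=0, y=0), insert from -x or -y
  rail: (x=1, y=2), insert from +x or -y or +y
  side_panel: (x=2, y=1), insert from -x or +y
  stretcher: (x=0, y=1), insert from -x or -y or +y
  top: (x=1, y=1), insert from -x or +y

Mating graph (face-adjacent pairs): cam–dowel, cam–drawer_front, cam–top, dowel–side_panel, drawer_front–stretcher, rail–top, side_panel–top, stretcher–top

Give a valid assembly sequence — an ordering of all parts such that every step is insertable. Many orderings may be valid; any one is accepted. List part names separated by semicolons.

1. stretcher@(0, 1) [-x clear] — {stretcher}
2. drawer_front@(0, 0) [-x clear] — {drawer_front, stretcher}
3. top@(1, 1) [+y clear] — {drawer_front, stretcher, top}
4. side_panel@(2, 1) [+y clear] — {drawer_front, side_panel, stretcher, top}
5. rail@(1, 2) [+x clear] — {drawer_front, rail, side_panel, stretcher, top}
6. cam@(1, 0) [+x clear] — {cam, drawer_front, rail, side_panel, stretcher, top}
7. dowel@(2, 0) [+x clear] — {cam, dowel, drawer_front, rail, side_panel, stretcher, top}

stretcher; drawer_front; top; side_panel; rail; cam; dowel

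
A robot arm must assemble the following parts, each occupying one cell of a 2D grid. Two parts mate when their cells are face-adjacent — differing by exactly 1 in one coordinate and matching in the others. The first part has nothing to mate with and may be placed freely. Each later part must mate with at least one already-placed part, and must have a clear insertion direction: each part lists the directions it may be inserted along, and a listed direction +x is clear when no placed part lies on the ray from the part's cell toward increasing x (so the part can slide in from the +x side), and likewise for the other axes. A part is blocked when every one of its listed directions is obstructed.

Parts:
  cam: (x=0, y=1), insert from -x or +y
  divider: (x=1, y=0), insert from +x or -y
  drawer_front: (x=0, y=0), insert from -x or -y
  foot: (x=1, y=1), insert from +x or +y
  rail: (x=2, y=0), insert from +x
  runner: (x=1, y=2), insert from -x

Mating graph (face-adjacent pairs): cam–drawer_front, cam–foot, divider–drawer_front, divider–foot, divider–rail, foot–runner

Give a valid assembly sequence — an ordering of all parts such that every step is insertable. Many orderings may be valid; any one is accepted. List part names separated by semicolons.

foot; runner; divider; rail; cam; drawer_front

1. foot@(1, 1) [+x clear] — {foot}
2. runner@(1, 2) [-x clear] — {foot, runner}
3. divider@(1, 0) [+x clear] — {divider, foot, runner}
4. rail@(2, 0) [+x clear] — {divider, foot, rail, runner}
5. cam@(0, 1) [-x clear] — {cam, divider, foot, rail, runner}
6. drawer_front@(0, 0) [-x clear] — {cam, divider, drawer_front, foot, rail, runner}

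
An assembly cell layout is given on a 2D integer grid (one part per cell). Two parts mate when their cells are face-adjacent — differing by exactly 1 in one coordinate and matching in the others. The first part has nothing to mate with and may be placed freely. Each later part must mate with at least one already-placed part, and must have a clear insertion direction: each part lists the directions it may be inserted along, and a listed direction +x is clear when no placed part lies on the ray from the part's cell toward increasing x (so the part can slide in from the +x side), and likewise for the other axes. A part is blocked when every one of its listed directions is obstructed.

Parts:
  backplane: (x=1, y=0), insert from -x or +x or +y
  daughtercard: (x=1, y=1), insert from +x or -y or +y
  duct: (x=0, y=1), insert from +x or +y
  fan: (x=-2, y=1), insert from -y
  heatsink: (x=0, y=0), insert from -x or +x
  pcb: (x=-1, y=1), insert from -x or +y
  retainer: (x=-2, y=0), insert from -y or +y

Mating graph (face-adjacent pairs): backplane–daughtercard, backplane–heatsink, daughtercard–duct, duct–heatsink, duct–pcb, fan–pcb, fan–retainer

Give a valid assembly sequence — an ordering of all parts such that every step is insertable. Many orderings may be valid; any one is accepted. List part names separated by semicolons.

duct; heatsink; backplane; pcb; fan; daughtercard; retainer

1. duct@(0, 1) [+x clear] — {duct}
2. heatsink@(0, 0) [-x clear] — {duct, heatsink}
3. backplane@(1, 0) [+x clear] — {backplane, duct, heatsink}
4. pcb@(-1, 1) [-x clear] — {backplane, duct, heatsink, pcb}
5. fan@(-2, 1) [-y clear] — {backplane, duct, fan, heatsink, pcb}
6. daughtercard@(1, 1) [+x clear] — {backplane, daughtercard, duct, fan, heatsink, pcb}
7. retainer@(-2, 0) [-y clear] — {backplane, daughtercard, duct, fan, heatsink, pcb, retainer}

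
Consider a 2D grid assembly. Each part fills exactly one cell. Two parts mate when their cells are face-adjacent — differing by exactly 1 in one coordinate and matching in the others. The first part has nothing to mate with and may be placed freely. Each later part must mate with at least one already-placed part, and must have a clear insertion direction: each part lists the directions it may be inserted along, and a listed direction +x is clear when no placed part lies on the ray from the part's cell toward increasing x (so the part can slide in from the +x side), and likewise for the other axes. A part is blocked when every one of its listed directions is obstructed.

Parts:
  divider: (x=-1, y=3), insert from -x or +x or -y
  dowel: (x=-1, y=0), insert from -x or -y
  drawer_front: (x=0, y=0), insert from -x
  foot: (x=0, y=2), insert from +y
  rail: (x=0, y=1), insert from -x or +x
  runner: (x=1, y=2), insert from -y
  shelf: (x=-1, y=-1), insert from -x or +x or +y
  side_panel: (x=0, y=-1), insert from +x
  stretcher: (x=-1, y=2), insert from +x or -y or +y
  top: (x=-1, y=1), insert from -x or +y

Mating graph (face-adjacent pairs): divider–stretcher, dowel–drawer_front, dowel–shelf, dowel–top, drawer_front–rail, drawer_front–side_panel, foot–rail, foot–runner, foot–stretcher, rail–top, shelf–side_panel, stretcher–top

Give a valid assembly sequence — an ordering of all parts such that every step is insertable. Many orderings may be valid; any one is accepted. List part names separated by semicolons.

1. shelf@(-1, -1) [-x clear] — {shelf}
2. side_panel@(0, -1) [+x clear] — {shelf, side_panel}
3. drawer_front@(0, 0) [-x clear] — {drawer_front, shelf, side_panel}
4. dowel@(-1, 0) [-x clear] — {dowel, drawer_front, shelf, side_panel}
5. top@(-1, 1) [-x clear] — {dowel, drawer_front, shelf, side_panel, top}
6. stretcher@(-1, 2) [+x clear] — {dowel, drawer_front, shelf, side_panel, stretcher, top}
7. foot@(0, 2) [+y clear] — {dowel, drawer_front, foot, shelf, side_panel, stretcher, top}
8. runner@(1, 2) [-y clear] — {dowel, drawer_front, foot, runner, shelf, side_panel, stretcher, top}
9. rail@(0, 1) [+x clear] — {dowel, drawer_front, foot, rail, runner, shelf, side_panel, stretcher, top}
10. divider@(-1, 3) [-x clear] — {divider, dowel, drawer_front, foot, rail, runner, shelf, side_panel, stretcher, top}

shelf; side_panel; drawer_front; dowel; top; stretcher; foot; runner; rail; divider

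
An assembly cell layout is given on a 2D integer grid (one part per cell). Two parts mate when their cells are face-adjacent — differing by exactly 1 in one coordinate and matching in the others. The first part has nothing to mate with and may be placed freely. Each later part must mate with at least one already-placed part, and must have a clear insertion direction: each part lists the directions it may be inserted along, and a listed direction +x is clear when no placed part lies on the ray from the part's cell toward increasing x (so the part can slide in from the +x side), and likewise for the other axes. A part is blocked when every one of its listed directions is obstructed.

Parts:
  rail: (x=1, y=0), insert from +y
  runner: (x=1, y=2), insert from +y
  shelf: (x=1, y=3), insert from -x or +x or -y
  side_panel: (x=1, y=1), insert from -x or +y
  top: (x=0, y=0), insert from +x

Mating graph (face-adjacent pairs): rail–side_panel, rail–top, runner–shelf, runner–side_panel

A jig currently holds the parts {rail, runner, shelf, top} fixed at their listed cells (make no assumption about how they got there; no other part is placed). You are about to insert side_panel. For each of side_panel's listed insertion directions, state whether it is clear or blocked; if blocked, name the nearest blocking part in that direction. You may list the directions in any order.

+y: blocked by runner; -x: clear

-x: ray from side_panel(1, 1) has no placed part ⇒ clear
+y: nearest on ray is runner@(1, 2) ⇒ blocked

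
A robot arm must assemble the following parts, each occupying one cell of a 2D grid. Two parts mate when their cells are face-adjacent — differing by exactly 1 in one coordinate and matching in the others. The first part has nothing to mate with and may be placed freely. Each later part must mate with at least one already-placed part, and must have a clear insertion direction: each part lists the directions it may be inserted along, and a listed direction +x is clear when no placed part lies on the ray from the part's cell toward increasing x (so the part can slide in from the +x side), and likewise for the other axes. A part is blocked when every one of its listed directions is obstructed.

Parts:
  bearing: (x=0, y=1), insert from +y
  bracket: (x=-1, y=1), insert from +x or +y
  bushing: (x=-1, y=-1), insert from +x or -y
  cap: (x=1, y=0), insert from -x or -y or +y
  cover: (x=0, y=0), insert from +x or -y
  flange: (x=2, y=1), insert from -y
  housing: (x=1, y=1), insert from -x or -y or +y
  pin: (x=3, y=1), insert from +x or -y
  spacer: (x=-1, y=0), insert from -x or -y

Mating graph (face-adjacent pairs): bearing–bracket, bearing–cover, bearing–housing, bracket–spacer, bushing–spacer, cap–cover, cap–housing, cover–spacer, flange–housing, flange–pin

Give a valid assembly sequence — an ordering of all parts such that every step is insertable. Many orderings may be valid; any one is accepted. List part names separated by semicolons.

1. bracket@(-1, 1) [+x clear] — {bracket}
2. bearing@(0, 1) [+y clear] — {bearing, bracket}
3. housing@(1, 1) [-y clear] — {bearing, bracket, housing}
4. flange@(2, 1) [-y clear] — {bearing, bracket, flange, housing}
5. pin@(3, 1) [+x clear] — {bearing, bracket, flange, housing, pin}
6. cover@(0, 0) [+x clear] — {bearing, bracket, cover, flange, housing, pin}
7. spacer@(-1, 0) [-x clear] — {bearing, bracket, cover, flange, housing, pin, spacer}
8. bushing@(-1, -1) [+x clear] — {bearing, bracket, bushing, cover, flange, housing, pin, spacer}
9. cap@(1, 0) [-y clear] — {bearing, bracket, bushing, cap, cover, flange, housing, pin, spacer}

bracket; bearing; housing; flange; pin; cover; spacer; bushing; cap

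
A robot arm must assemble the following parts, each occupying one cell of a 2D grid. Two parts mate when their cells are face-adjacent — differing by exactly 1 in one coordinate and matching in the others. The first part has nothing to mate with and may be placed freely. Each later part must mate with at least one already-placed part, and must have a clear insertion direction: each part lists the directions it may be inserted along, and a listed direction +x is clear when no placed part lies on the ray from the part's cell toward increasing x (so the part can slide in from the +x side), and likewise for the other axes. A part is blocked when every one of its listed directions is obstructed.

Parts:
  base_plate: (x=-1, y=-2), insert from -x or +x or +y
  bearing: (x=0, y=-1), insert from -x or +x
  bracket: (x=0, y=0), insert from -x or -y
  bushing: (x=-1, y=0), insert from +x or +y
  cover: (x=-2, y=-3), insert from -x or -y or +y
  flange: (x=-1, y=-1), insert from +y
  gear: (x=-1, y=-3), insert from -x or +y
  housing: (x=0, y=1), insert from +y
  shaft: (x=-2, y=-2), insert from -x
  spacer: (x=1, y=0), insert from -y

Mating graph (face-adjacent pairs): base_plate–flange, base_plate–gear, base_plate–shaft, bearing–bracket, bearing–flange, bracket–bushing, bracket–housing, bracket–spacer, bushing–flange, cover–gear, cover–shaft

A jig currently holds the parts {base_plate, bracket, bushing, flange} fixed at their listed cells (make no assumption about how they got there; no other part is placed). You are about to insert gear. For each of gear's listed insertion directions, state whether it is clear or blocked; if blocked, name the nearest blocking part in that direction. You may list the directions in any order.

-x: ray from gear(-1, -3) has no placed part ⇒ clear
+y: nearest on ray is base_plate@(-1, -2) ⇒ blocked

+y: blocked by base_plate; -x: clear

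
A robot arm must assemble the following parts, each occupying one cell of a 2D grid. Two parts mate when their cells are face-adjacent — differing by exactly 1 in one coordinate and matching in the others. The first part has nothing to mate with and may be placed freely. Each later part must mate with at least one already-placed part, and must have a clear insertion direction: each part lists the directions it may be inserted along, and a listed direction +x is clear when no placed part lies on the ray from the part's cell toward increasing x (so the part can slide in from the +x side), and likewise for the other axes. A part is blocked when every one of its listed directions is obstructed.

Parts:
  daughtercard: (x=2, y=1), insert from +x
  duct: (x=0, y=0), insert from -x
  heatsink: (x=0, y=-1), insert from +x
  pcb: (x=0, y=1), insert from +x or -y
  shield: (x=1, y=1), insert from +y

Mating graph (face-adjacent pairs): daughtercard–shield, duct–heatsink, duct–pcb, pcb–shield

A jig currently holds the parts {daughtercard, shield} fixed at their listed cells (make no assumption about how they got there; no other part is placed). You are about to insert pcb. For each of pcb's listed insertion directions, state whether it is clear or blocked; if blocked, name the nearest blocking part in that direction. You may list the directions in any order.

+x: blocked by shield; -y: clear

+x: nearest on ray is shield@(1, 1) ⇒ blocked
-y: ray from pcb(0, 1) has no placed part ⇒ clear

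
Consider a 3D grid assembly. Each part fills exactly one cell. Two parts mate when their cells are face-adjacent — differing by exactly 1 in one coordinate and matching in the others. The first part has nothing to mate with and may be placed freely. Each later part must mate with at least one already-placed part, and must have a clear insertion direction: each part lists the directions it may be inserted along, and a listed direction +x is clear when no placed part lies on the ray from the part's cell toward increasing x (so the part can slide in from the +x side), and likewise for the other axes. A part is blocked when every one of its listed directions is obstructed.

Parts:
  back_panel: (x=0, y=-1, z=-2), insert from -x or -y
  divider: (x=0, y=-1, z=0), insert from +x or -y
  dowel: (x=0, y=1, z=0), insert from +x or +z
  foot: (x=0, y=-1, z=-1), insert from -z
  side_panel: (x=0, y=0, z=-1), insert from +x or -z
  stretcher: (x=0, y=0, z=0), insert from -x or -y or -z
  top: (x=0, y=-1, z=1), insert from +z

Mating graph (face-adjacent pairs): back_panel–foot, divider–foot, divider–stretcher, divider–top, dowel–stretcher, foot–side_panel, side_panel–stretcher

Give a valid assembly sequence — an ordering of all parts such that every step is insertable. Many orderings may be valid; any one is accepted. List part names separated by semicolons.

1. stretcher@(0, 0, 0) [-x clear] — {stretcher}
2. divider@(0, -1, 0) [+x clear] — {divider, stretcher}
3. foot@(0, -1, -1) [-z clear] — {divider, foot, stretcher}
4. top@(0, -1, 1) [+z clear] — {divider, foot, stretcher, top}
5. back_panel@(0, -1, -2) [-x clear] — {back_panel, divider, foot, stretcher, top}
6. dowel@(0, 1, 0) [+x clear] — {back_panel, divider, dowel, foot, stretcher, top}
7. side_panel@(0, 0, -1) [+x clear] — {back_panel, divider, dowel, foot, side_panel, stretcher, top}

stretcher; divider; foot; top; back_panel; dowel; side_panel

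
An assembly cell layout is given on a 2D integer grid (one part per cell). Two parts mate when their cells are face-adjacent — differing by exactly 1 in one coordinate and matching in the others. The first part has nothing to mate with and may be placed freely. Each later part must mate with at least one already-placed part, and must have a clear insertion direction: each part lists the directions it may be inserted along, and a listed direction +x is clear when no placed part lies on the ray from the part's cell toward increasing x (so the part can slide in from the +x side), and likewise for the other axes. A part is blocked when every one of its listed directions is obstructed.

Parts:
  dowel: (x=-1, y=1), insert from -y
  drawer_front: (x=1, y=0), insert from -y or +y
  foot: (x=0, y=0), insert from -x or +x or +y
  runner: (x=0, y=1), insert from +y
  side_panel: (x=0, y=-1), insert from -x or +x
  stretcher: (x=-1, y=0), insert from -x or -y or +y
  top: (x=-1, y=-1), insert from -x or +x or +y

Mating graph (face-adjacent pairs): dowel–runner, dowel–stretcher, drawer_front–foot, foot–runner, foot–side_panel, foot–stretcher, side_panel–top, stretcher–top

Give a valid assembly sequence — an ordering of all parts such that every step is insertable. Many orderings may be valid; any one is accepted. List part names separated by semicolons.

drawer_front; foot; side_panel; runner; dowel; top; stretcher

1. drawer_front@(1, 0) [-y clear] — {drawer_front}
2. foot@(0, 0) [-x clear] — {drawer_front, foot}
3. side_panel@(0, -1) [-x clear] — {drawer_front, foot, side_panel}
4. runner@(0, 1) [+y clear] — {drawer_front, foot, runner, side_panel}
5. dowel@(-1, 1) [-y clear] — {dowel, drawer_front, foot, runner, side_panel}
6. top@(-1, -1) [-x clear] — {dowel, drawer_front, foot, runner, side_panel, top}
7. stretcher@(-1, 0) [-x clear] — {dowel, drawer_front, foot, runner, side_panel, stretcher, top}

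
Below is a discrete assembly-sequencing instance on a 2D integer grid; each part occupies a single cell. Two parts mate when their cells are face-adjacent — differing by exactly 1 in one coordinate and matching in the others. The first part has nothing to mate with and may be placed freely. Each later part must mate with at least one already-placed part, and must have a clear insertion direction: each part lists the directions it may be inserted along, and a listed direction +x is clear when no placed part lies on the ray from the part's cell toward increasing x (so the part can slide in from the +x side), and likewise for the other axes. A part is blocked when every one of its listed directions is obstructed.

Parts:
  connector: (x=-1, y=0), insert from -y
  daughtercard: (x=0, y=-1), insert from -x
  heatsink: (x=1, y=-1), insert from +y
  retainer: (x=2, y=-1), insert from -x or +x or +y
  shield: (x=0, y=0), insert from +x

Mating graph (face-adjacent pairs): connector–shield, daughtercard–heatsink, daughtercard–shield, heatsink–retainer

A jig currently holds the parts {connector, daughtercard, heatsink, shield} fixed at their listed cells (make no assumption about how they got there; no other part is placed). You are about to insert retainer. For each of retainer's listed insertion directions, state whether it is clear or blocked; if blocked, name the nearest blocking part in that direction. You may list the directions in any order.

+x: clear; +y: clear; -x: blocked by heatsink

-x: nearest on ray is heatsink@(1, -1) ⇒ blocked
+x: ray from retainer(2, -1) has no placed part ⇒ clear
+y: ray from retainer(2, -1) has no placed part ⇒ clear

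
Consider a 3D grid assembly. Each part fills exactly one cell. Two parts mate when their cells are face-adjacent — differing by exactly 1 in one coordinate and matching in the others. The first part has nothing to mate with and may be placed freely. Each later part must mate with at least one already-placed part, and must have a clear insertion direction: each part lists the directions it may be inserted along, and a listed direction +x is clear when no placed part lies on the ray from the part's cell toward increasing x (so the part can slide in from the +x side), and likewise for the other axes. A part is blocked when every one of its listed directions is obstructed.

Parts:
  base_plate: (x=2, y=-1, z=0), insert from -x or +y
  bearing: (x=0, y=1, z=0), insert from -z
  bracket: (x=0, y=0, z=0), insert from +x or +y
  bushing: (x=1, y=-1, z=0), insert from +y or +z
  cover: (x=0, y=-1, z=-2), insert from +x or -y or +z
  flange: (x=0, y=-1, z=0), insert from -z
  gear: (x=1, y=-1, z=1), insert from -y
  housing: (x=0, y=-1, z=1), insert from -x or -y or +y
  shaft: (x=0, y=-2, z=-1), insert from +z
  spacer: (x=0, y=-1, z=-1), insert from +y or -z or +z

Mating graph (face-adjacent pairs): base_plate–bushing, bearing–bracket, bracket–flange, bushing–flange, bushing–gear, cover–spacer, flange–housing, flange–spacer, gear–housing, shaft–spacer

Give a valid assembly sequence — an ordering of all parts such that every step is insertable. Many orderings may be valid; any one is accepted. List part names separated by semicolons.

gear; housing; bushing; base_plate; flange; bracket; bearing; spacer; shaft; cover

1. gear@(1, -1, 1) [-y clear] — {gear}
2. housing@(0, -1, 1) [-x clear] — {gear, housing}
3. bushing@(1, -1, 0) [+y clear] — {bushing, gear, housing}
4. base_plate@(2, -1, 0) [+y clear] — {base_plate, bushing, gear, housing}
5. flange@(0, -1, 0) [-z clear] — {base_plate, bushing, flange, gear, housing}
6. bracket@(0, 0, 0) [+x clear] — {base_plate, bracket, bushing, flange, gear, housing}
7. bearing@(0, 1, 0) [-z clear] — {base_plate, bearing, bracket, bushing, flange, gear, housing}
8. spacer@(0, -1, -1) [+y clear] — {base_plate, bearing, bracket, bushing, flange, gear, housing, spacer}
9. shaft@(0, -2, -1) [+z clear] — {base_plate, bearing, bracket, bushing, flange, gear, housing, shaft, spacer}
10. cover@(0, -1, -2) [+x clear] — {base_plate, bearing, bracket, bushing, cover, flange, gear, housing, shaft, spacer}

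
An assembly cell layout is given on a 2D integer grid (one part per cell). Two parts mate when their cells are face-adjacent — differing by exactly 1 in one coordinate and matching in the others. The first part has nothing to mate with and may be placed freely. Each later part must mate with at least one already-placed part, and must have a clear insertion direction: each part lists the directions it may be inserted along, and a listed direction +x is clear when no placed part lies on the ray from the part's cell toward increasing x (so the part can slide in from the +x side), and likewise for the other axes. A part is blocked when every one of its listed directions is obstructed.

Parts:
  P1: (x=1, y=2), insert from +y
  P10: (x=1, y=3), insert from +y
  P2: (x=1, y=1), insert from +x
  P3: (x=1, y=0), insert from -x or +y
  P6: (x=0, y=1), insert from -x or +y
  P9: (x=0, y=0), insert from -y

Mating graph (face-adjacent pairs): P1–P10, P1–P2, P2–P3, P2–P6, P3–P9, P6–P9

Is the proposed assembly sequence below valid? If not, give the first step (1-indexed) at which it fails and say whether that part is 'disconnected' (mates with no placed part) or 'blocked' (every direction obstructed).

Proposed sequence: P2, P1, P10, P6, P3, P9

Valid

1. P2@(1, 1) [+x clear] — {P2}
2. P1@(1, 2) [+y clear] — {P1, P2}
3. P10@(1, 3) [+y clear] — {P1, P10, P2}
4. P6@(0, 1) [-x clear] — {P1, P10, P2, P6}
5. P3@(1, 0) [-x clear] — {P1, P10, P2, P3, P6}
6. P9@(0, 0) [-y clear] — {P1, P10, P2, P3, P6, P9}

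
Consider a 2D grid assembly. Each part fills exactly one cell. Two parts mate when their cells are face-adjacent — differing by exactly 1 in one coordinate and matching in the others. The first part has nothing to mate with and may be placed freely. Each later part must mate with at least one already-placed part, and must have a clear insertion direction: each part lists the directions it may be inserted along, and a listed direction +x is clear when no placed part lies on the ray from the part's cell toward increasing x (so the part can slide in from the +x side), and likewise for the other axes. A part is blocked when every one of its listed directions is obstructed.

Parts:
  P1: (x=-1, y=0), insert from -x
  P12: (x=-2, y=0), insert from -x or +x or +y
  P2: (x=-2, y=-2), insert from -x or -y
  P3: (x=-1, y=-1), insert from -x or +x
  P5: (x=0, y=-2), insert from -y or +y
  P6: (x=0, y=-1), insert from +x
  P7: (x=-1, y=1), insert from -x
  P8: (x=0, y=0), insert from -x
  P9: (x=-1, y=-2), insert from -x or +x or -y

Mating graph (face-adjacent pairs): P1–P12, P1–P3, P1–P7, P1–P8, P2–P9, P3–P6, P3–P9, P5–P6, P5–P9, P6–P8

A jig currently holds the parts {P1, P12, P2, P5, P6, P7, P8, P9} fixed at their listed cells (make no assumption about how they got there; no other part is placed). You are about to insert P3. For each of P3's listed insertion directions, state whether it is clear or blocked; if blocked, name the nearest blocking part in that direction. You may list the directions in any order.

+x: blocked by P6; -x: clear

-x: ray from P3(-1, -1) has no placed part ⇒ clear
+x: nearest on ray is P6@(0, -1) ⇒ blocked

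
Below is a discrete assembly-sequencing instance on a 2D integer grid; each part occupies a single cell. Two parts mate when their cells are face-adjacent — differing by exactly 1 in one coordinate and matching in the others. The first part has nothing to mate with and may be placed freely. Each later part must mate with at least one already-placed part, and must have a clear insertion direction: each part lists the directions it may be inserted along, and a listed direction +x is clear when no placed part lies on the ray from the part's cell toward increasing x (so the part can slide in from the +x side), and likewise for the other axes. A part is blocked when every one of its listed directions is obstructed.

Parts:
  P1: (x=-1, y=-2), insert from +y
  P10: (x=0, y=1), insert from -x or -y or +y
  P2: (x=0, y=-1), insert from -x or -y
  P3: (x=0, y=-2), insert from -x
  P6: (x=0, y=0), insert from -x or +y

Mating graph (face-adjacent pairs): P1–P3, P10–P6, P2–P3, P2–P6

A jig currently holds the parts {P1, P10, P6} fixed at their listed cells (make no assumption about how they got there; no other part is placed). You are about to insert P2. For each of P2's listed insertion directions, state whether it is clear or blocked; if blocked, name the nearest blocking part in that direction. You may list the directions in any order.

-x: ray from P2(0, -1) has no placed part ⇒ clear
-y: ray from P2(0, -1) has no placed part ⇒ clear

-x: clear; -y: clear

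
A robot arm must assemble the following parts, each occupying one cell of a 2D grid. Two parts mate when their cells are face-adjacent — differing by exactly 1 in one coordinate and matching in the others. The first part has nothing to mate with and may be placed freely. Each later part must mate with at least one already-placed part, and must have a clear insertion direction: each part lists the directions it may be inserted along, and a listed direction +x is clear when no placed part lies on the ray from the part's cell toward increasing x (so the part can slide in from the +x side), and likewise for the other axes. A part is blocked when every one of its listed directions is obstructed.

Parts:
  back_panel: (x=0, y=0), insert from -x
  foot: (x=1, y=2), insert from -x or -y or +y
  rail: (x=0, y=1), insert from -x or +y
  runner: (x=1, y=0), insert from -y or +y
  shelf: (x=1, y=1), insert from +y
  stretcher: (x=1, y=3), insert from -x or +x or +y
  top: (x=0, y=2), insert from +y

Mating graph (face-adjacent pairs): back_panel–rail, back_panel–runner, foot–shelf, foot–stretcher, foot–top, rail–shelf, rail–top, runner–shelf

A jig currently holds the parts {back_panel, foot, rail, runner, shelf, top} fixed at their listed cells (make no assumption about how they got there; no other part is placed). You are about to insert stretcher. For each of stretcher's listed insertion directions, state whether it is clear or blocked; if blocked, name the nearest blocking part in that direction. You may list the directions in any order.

+x: clear; +y: clear; -x: clear

-x: ray from stretcher(1, 3) has no placed part ⇒ clear
+x: ray from stretcher(1, 3) has no placed part ⇒ clear
+y: ray from stretcher(1, 3) has no placed part ⇒ clear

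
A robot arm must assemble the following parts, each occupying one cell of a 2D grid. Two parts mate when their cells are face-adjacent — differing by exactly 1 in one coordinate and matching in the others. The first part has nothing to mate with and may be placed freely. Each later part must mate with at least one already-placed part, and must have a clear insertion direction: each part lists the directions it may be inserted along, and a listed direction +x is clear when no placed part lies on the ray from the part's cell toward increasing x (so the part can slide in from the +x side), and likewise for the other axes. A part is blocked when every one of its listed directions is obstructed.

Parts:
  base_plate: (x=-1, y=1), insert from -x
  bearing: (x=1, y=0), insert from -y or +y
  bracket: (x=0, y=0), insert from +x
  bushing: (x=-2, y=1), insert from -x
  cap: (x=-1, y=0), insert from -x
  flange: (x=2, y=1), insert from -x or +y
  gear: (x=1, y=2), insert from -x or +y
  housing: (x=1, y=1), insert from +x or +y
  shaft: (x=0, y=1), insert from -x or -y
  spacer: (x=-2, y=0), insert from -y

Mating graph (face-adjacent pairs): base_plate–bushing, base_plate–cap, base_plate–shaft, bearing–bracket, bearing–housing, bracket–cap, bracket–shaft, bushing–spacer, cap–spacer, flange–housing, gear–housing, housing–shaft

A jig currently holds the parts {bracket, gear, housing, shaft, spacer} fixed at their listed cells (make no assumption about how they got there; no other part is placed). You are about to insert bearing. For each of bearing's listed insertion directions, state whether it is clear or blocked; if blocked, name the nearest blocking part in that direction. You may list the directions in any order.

-y: ray from bearing(1, 0) has no placed part ⇒ clear
+y: nearest on ray is housing@(1, 1) ⇒ blocked

+y: blocked by housing; -y: clear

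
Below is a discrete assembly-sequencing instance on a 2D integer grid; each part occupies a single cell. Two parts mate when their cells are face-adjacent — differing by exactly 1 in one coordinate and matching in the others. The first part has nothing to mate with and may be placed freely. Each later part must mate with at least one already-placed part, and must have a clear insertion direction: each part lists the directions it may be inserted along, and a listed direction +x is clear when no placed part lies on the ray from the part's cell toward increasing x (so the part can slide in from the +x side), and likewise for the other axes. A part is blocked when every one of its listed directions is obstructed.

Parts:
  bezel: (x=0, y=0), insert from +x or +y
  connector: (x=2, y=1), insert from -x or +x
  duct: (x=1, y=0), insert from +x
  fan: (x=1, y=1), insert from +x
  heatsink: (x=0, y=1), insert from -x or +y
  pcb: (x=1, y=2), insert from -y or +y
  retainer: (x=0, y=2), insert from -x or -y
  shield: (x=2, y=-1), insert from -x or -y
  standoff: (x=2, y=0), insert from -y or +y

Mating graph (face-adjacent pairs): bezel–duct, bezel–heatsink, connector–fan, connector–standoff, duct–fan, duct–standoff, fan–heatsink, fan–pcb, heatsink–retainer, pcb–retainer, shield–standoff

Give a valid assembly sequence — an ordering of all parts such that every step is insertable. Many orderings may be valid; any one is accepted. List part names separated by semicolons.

duct; bezel; standoff; fan; connector; heatsink; retainer; shield; pcb

1. duct@(1, 0) [+x clear] — {duct}
2. bezel@(0, 0) [+y clear] — {bezel, duct}
3. standoff@(2, 0) [-y clear] — {bezel, duct, standoff}
4. fan@(1, 1) [+x clear] — {bezel, duct, fan, standoff}
5. connector@(2, 1) [+x clear] — {bezel, connector, duct, fan, standoff}
6. heatsink@(0, 1) [-x clear] — {bezel, connector, duct, fan, heatsink, standoff}
7. retainer@(0, 2) [-x clear] — {bezel, connector, duct, fan, heatsink, retainer, standoff}
8. shield@(2, -1) [-x clear] — {bezel, connector, duct, fan, heatsink, retainer, shield, standoff}
9. pcb@(1, 2) [+y clear] — {bezel, connector, duct, fan, heatsink, pcb, retainer, shield, standoff}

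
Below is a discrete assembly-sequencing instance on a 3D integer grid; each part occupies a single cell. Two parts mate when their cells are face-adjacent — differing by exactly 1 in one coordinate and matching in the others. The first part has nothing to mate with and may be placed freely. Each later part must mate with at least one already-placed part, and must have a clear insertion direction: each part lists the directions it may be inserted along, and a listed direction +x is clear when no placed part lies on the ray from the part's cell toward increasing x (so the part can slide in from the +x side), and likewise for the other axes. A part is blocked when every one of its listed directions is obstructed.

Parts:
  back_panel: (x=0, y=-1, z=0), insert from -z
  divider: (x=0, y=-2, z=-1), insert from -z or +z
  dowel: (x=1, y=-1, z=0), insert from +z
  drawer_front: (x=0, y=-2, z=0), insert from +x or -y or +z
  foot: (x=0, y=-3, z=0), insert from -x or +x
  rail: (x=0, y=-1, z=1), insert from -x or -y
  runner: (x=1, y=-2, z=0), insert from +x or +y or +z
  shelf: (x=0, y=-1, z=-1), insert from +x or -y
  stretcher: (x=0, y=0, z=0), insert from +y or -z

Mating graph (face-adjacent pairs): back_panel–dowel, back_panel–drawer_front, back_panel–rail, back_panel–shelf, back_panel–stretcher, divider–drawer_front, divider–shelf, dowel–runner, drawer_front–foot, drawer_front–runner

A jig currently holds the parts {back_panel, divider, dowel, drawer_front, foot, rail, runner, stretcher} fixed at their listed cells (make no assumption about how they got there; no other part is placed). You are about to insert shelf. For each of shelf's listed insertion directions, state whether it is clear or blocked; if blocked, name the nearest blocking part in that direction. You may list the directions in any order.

+x: ray from shelf(0, -1, -1) has no placed part ⇒ clear
-y: nearest on ray is divider@(0, -2, -1) ⇒ blocked

+x: clear; -y: blocked by divider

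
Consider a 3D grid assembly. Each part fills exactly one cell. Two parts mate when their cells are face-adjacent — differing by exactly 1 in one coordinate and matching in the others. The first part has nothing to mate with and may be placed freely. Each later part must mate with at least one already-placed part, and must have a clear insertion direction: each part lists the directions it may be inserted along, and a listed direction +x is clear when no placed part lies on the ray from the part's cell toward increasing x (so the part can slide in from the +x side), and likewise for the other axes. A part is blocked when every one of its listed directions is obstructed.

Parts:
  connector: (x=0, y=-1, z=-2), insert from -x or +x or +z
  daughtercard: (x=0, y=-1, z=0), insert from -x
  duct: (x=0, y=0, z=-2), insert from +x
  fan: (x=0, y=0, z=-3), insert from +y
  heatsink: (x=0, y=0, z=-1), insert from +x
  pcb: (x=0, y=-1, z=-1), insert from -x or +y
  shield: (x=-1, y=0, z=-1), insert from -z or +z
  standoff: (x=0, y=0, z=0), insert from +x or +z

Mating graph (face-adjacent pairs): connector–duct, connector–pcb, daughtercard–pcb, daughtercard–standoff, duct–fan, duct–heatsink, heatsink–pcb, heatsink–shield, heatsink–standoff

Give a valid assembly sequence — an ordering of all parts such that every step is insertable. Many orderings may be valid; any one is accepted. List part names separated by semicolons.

daughtercard; standoff; heatsink; duct; shield; fan; pcb; connector

1. daughtercard@(0, -1, 0) [-x clear] — {daughtercard}
2. standoff@(0, 0, 0) [+x clear] — {daughtercard, standoff}
3. heatsink@(0, 0, -1) [+x clear] — {daughtercard, heatsink, standoff}
4. duct@(0, 0, -2) [+x clear] — {daughtercard, duct, heatsink, standoff}
5. shield@(-1, 0, -1) [-z clear] — {daughtercard, duct, heatsink, shield, standoff}
6. fan@(0, 0, -3) [+y clear] — {daughtercard, duct, fan, heatsink, shield, standoff}
7. pcb@(0, -1, -1) [-x clear] — {daughtercard, duct, fan, heatsink, pcb, shield, standoff}
8. connector@(0, -1, -2) [-x clear] — {connector, daughtercard, duct, fan, heatsink, pcb, shield, standoff}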